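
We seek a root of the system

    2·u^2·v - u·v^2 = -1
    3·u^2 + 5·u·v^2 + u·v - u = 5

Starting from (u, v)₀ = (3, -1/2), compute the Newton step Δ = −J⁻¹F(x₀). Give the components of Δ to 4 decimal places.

At (3, -1/2): F = (-8.7500, 21.2500).
Jacobian J = [[4·u·v - v^2, 2·u^2 - 2·u·v], [6·u + 5·v^2 + v - 1, 10·u·v + u]].
At the point, J = [[-6.2500, 21.0000], [17.7500, -12.0000]] (det J = -297.7500).
Solving J·Δ = −F gives Δ = (-1.1461, 0.0756).

(-1.1461, 0.0756)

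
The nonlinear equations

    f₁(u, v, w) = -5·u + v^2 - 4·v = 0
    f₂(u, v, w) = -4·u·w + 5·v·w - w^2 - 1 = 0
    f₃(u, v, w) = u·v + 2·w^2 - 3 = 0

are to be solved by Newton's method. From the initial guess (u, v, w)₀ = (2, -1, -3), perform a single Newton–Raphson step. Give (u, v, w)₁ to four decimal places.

At (2, -1, -3): F = (-5.0000, 29.0000, 13.0000).
Jacobian J = [[-5, 2·v - 4, 0], [-4·w, 5·w, -4·u + 5·v - 2·w], [v, u, 4·w]].
At the point, J = [[-5.0000, -6.0000, 0.0000], [12.0000, -15.0000, -7.0000], [-1.0000, 2.0000, -12.0000]] (det J = -1876.0000).
Solving J·Δ = −F gives Δ = (-1.3390, 0.2825, 1.2420).
Then the next iterate is (u, v, w)₁ = (0.6610, -0.7175, -1.7580).

(0.6610, -0.7175, -1.7580)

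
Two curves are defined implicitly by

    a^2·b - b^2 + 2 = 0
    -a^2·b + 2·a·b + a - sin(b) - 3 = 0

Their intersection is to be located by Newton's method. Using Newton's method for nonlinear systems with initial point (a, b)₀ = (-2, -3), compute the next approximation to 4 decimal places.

(-1.3221, -1.9135)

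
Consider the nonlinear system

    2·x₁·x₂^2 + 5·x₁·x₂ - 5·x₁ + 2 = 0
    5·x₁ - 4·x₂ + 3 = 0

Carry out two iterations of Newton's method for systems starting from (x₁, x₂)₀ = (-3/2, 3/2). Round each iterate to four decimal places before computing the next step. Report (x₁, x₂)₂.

(0.5244, 1.4054)

At (-3/2, 3/2): F = (-8.5000, -10.5000).
Jacobian J = [[2·x₂^2 + 5·x₂ - 5, 4·x₁·x₂ + 5·x₁], [5, -4]].
At the point, J = [[7.0000, -16.5000], [5.0000, -4.0000]] (det J = 54.5000).
Solving J·Δ = −F gives Δ = (2.5550, 0.5688).
Then the next iterate is (x₁, x₂)₁ = (1.0550, 2.0688).
Round to (1.0550, 2.0688) and repeat: F = (16.668580, -0.0002), J = [[13.903867, 14.005336], [5.0000, -4.0000]].
Δ = (-0.5306, -0.6634), so (x₁, x₂)₂ = (0.5244, 1.4054).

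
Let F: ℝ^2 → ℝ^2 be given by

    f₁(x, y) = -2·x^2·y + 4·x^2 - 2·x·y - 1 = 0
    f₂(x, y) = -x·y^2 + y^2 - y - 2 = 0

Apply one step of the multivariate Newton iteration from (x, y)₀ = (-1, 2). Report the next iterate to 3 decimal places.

At (-1, 2): F = (3.000, 4.000).
Jacobian J = [[-4·x·y + 8·x - 2·y, -2·x^2 - 2·x], [-y^2, -2·x·y + 2·y - 1]].
At the point, J = [[-4.000, 0.000], [-4.000, 7.000]] (det J = -28.000).
Solving J·Δ = −F gives Δ = (0.750, -0.143).
Then the next iterate is (x, y)₁ = (-0.250, 1.857).

(-0.250, 1.857)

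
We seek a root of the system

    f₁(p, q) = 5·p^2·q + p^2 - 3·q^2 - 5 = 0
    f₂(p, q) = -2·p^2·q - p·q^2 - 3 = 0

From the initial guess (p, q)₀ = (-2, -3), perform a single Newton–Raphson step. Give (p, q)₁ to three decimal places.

(-4.075, 2.373)

At (-2, -3): F = (-88.000, 39.000).
Jacobian J = [[10·p·q + 2·p, 5·p^2 - 6·q], [-4·p·q - q^2, -2·p^2 - 2·p·q]].
At the point, J = [[56.000, 38.000], [-33.000, -20.000]] (det J = 134.000).
Solving J·Δ = −F gives Δ = (-2.075, 5.373).
Then the next iterate is (p, q)₁ = (-4.075, 2.373).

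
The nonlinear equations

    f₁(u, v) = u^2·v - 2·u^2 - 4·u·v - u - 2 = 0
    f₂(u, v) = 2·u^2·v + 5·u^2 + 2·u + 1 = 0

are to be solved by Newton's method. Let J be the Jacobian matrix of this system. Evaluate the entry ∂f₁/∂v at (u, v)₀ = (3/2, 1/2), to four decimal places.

∂f₁/∂v = u^2 - 4·u.
At (3/2, 1/2) this is -3.7500.

-3.7500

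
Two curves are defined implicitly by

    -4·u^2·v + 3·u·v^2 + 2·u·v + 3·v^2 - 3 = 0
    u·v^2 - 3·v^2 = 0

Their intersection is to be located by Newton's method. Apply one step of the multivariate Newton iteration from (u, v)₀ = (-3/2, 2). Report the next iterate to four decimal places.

(-1.0833, 1.0926)

At (-3/2, 2): F = (-33.0000, -18.0000).
Jacobian J = [[-8·u·v + 3·v^2 + 2·v, -4·u^2 + 6·u·v + 2·u + 6·v], [v^2, 2·u·v - 6·v]].
At the point, J = [[40.0000, -18.0000], [4.0000, -18.0000]] (det J = -648.0000).
Solving J·Δ = −F gives Δ = (0.4167, -0.9074).
Then the next iterate is (u, v)₁ = (-1.0833, 1.0926).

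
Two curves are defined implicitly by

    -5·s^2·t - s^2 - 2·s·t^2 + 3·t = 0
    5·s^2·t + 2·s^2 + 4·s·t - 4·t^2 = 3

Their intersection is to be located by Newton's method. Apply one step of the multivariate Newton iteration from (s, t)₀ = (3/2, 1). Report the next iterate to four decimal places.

At (3/2, 1): F = (-13.5000, 14.7500).
Jacobian J = [[-10·s·t - 2·s - 2·t^2, -5·s^2 - 4·s·t + 3], [10·s·t + 4·s + 4·t, 5·s^2 + 4·s - 8·t]].
At the point, J = [[-20.0000, -14.2500], [25.0000, 9.2500]] (det J = 171.2500).
Solving J·Δ = −F gives Δ = (-0.4982, -0.2482).
Then the next iterate is (s, t)₁ = (1.0018, 0.7518).

(1.0018, 0.7518)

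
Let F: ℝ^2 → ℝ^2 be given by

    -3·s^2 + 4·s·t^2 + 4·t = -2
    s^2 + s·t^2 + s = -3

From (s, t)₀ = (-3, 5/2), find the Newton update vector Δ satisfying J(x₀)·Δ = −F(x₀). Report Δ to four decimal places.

(1.3983, -0.5335)

At (-3, 5/2): F = (-90.0000, -9.7500).
Jacobian J = [[-6·s + 4·t^2, 8·s·t + 4], [2·s + t^2 + 1, 2·s·t]].
At the point, J = [[43.0000, -56.0000], [1.2500, -15.0000]] (det J = -575.0000).
Solving J·Δ = −F gives Δ = (1.3983, -0.5335).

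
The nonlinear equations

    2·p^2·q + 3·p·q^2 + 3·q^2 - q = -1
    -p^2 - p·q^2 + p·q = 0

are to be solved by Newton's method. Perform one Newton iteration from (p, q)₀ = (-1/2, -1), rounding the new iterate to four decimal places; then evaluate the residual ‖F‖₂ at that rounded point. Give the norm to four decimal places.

1.1900

At (-1/2, -1): F = (3.0000, 0.7500).
Jacobian J = [[4·p·q + 3·q^2, 2·p^2 + 6·p·q + 6·q - 1], [-2·p - q^2 + q, -2·p·q + p]].
At the point, J = [[5.0000, -3.5000], [-1.0000, -1.5000]] (det J = -11.0000).
Solving J·Δ = −F gives Δ = (-0.1705, 0.6136).
Then the next iterate is (p, q)₁ = (-0.6705, -0.3864).
Re-evaluating at (-0.6705, -0.3864): F = (1.186560, -0.090380), so ‖F‖₂ = 1.1900.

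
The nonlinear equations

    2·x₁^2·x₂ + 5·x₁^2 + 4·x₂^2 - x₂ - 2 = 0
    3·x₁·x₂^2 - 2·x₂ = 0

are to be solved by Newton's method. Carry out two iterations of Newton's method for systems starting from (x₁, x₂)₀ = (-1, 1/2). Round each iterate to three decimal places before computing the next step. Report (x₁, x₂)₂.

At (-1, 1/2): F = (4.500, -1.750).
Jacobian J = [[4·x₁·x₂ + 10·x₁, 2·x₁^2 + 8·x₂ - 1], [3·x₂^2, 6·x₁·x₂ - 2]].
At the point, J = [[-12.000, 5.000], [0.750, -5.000]] (det J = 56.250).
Solving J·Δ = −F gives Δ = (0.244, -0.313).
Then the next iterate is (x₁, x₂)₁ = (-0.756, 0.187).
Round to (-0.756, 0.187) and repeat: F = (1.02431, -0.45331), J = [[-8.12549, 1.63907], [0.10491, -2.84823]].
Δ = (0.095, -0.156), so (x₁, x₂)₂ = (-0.661, 0.031).

(-0.661, 0.031)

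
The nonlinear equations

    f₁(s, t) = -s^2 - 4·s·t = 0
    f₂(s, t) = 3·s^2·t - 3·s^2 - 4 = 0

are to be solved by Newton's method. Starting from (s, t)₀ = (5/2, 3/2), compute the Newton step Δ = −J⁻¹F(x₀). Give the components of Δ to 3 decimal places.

(-2.626, 0.764)

At (5/2, 3/2): F = (-21.250, 5.375).
Jacobian J = [[-2·s - 4·t, -4·s], [6·s·t - 6·s, 3·s^2]].
At the point, J = [[-11.000, -10.000], [7.500, 18.750]] (det J = -131.250).
Solving J·Δ = −F gives Δ = (-2.626, 0.764).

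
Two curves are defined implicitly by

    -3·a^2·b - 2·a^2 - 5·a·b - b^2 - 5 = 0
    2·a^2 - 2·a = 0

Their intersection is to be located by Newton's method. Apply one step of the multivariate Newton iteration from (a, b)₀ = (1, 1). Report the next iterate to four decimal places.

(1.0000, -0.6000)

At (1, 1): F = (-16.0000, 0.0000).
Jacobian J = [[-6·a·b - 4·a - 5·b, -3·a^2 - 5·a - 2·b], [4·a - 2, 0]].
At the point, J = [[-15.0000, -10.0000], [2.0000, 0.0000]] (det J = 20.0000).
Solving J·Δ = −F gives Δ = (0.0000, -1.6000).
Then the next iterate is (a, b)₁ = (1.0000, -0.6000).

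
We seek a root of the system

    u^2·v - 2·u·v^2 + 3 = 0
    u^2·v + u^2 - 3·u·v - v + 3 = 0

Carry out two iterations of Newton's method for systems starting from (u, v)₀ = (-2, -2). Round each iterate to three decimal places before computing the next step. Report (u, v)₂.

At (-2, -2): F = (11.000, -11.000).
Jacobian J = [[2·u·v - 2·v^2, u^2 - 4·u·v], [2·u·v + 2·u - 3·v, u^2 - 3·u - 1]].
At the point, J = [[0.000, -12.000], [10.000, 9.000]] (det J = 120.000).
Solving J·Δ = −F gives Δ = (0.275, 0.917).
Then the next iterate is (u, v)₁ = (-1.725, -1.083).
Round to (-1.725, -1.083) and repeat: F = (3.82387, -1.76850), J = [[1.39057, -4.49708], [3.53535, 7.15063]].
Δ = (-0.750, 0.618), so (u, v)₂ = (-2.475, -0.465).

(-2.475, -0.465)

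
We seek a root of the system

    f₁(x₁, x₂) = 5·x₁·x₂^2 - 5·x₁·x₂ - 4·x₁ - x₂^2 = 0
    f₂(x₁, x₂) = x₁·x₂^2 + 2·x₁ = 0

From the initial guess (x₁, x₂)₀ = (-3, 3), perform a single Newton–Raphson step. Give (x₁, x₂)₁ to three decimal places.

(-0.383, 2.766)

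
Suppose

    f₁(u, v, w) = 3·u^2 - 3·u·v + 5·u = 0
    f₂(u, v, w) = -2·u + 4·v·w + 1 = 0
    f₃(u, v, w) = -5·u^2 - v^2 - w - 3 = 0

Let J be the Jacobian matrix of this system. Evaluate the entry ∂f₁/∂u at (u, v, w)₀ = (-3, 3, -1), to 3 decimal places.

-22.000

∂f₁/∂u = 6·u - 3·v + 5.
At (-3, 3, -1) this is -22.000.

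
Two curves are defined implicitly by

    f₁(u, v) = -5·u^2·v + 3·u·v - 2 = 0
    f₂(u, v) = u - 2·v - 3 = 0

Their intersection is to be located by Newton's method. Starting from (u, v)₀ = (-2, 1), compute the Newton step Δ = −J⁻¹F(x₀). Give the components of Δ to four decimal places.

At (-2, 1): F = (-28.0000, -7.0000).
Jacobian J = [[-10·u·v + 3·v, -5·u^2 + 3·u], [1, -2]].
At the point, J = [[23.0000, -26.0000], [1.0000, -2.0000]] (det J = -20.0000).
Solving J·Δ = −F gives Δ = (-6.3000, -6.6500).

(-6.3000, -6.6500)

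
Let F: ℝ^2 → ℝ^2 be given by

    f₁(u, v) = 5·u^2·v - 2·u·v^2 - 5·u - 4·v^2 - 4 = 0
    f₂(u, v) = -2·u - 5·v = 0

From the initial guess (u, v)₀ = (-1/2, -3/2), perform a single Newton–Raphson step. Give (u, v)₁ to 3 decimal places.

(0.697, -0.279)

At (-1/2, -3/2): F = (-10.125, 8.500).
Jacobian J = [[10·u·v - 2·v^2 - 5, 5·u^2 - 4·u·v - 8·v], [-2, -5]].
At the point, J = [[-2.000, 10.250], [-2.000, -5.000]] (det J = 30.500).
Solving J·Δ = −F gives Δ = (1.197, 1.221).
Then the next iterate is (u, v)₁ = (0.697, -0.279).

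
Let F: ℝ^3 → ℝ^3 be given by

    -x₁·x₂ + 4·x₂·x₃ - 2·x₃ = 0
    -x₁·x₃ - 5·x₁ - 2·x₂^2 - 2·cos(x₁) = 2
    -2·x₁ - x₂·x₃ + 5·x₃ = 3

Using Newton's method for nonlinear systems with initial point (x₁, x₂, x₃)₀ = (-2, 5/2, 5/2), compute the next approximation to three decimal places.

At (-2, 5/2, 5/2): F = (25.000, 1.33229, 7.250).
Jacobian J = [[-x₂, -x₁ + 4·x₃, 4·x₂ - 2], [-x₃ + 2·sin(x₁) - 5, -4·x₂, -x₁], [-2, -x₃, -x₂ + 5]].
At the point, J = [[-2.500, 12.000, 8.000], [-9.31859, -10.000, 2.000], [-2.000, -2.500, 2.500]] (det J = 307.92974).
Solving J·Δ = −F gives Δ = (-0.609, 0.029, -3.358).
Then the next iterate is (x₁, x₂, x₃)₁ = (-2.609, 2.529, -0.858).

(-2.609, 2.529, -0.858)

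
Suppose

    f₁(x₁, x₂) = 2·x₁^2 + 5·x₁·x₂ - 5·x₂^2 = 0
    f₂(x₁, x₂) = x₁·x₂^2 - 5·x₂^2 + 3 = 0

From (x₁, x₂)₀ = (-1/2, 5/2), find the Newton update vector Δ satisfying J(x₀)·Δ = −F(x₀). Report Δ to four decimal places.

At (-1/2, 5/2): F = (-37.0000, -31.3750).
Jacobian J = [[4·x₁ + 5·x₂, 5·x₁ - 10·x₂], [x₂^2, 2·x₁·x₂ - 10·x₂]].
At the point, J = [[10.5000, -27.5000], [6.2500, -27.5000]] (det J = -116.8750).
Solving J·Δ = −F gives Δ = (1.3235, -0.8401).

(1.3235, -0.8401)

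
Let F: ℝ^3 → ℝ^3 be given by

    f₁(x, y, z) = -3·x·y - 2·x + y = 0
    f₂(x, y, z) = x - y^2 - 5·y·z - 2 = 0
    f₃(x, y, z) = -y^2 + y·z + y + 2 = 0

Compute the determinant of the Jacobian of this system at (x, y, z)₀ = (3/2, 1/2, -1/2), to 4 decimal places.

J = [[-3·y - 2, -3·x + 1, 0], [1, -2·y - 5·z, -5·y], [0, -2·y + z + 1, y]].
At the point, J = [[-3.5000, -3.5000, 0.0000], [1.0000, 1.5000, -2.5000], [0.0000, -0.5000, 0.5000]].
det J = 3.5000.

3.5000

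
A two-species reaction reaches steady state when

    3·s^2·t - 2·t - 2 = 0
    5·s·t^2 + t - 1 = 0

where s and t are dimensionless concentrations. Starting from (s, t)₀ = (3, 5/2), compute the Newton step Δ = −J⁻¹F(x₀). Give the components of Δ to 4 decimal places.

At (3, 5/2): F = (60.5000, 95.2500).
Jacobian J = [[6·s·t, 3·s^2 - 2], [5·t^2, 10·s·t + 1]].
At the point, J = [[45.0000, 25.0000], [31.2500, 76.0000]] (det J = 2638.7500).
Solving J·Δ = −F gives Δ = (-0.8401, -0.9079).

(-0.8401, -0.9079)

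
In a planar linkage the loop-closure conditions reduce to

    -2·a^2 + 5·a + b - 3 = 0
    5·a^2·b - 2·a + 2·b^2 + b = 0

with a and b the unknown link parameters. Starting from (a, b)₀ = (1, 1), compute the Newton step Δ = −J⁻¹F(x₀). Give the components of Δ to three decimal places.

At (1, 1): F = (1.000, 6.000).
Jacobian J = [[-4·a + 5, 1], [10·a·b - 2, 5·a^2 + 4·b + 1]].
At the point, J = [[1.000, 1.000], [8.000, 10.000]] (det J = 2.000).
Solving J·Δ = −F gives Δ = (-2.000, 1.000).

(-2.000, 1.000)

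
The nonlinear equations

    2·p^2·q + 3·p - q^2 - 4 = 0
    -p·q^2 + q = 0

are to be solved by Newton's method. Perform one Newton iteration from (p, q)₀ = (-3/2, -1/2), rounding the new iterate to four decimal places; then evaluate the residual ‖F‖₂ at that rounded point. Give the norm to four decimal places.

37.4998

At (-3/2, -1/2): F = (-11.0000, -0.1250).
Jacobian J = [[4·p·q + 3, 2·p^2 - 2·q], [-q^2, -2·p·q + 1]].
At the point, J = [[6.0000, 5.5000], [-0.2500, -0.5000]] (det J = -1.6250).
Solving J·Δ = −F gives Δ = (3.8077, -2.1538).
Then the next iterate is (p, q)₁ = (2.3077, -2.6538).
Re-evaluating at (2.3077, -2.6538): F = (-32.385068, -18.906134), so ‖F‖₂ = 37.4998.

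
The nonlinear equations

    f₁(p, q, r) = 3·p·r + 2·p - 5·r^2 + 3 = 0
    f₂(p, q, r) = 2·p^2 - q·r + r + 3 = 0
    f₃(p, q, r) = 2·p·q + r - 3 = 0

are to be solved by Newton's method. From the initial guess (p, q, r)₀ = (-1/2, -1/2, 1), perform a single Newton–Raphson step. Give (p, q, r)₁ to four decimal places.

At (-1/2, -1/2, 1): F = (-4.5000, 5.0000, -1.5000).
Jacobian J = [[3·r + 2, 0, 3·p - 10·r], [4·p, -r, -q + 1], [2·q, 2·p, 1]].
At the point, J = [[5.0000, 0.0000, -11.5000], [-2.0000, -1.0000, 1.5000], [-1.0000, -1.0000, 1.0000]] (det J = -9.0000).
Solving J·Δ = −F gives Δ = (8.0556, -6.4444, 3.1111).
Then the next iterate is (p, q, r)₁ = (7.5556, -6.9444, 4.1111).

(7.5556, -6.9444, 4.1111)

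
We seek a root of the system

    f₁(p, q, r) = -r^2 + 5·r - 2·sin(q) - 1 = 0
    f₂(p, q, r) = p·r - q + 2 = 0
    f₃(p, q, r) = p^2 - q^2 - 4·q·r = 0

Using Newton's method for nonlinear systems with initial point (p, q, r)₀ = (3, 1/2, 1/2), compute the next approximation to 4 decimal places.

At (3, 1/2, 1/2): F = (0.291149, 3.0000, 7.7500).
Jacobian J = [[0, -2·cos(q), -2·r + 5], [r, -1, p], [2·p, -2·q - 4·r, -4·q]].
At the point, J = [[0.0000, -1.755165, 4.0000], [0.5000, -1.0000, 3.0000], [6.0000, -3.0000, -2.0000]] (det J = -15.348137).
Solving J·Δ = −F gives Δ = (-3.4620, -3.3208, -1.5299).
Then the next iterate is (p, q, r)₁ = (-0.4620, -2.8208, -1.0299).

(-0.4620, -2.8208, -1.0299)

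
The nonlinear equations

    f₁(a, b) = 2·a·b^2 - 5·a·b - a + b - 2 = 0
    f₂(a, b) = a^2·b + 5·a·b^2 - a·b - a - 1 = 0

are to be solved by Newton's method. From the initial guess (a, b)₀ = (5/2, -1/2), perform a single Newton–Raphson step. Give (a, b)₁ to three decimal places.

(1.228, -0.503)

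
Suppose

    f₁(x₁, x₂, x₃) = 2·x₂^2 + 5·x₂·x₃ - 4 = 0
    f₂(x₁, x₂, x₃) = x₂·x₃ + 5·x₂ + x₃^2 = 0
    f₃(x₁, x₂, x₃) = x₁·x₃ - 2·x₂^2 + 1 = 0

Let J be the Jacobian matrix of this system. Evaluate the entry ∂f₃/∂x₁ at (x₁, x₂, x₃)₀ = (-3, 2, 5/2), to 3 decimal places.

∂f₃/∂x₁ = x₃.
At (-3, 2, 5/2) this is 2.500.

2.500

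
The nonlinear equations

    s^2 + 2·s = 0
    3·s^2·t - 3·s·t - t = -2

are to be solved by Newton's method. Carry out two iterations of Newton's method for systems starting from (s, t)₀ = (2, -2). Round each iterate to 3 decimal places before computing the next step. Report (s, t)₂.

(0.133, 2.869)

At (2, -2): F = (8.000, -8.000).
Jacobian J = [[2·s + 2, 0], [6·s·t - 3·t, 3·s^2 - 3·s - 1]].
At the point, J = [[6.000, 0.000], [-18.000, 5.000]] (det J = 30.000).
Solving J·Δ = −F gives Δ = (-1.333, -3.200).
Then the next iterate is (s, t)₁ = (0.667, -5.200).
Round to (0.667, -5.200) and repeat: F = (1.77889, 10.66493), J = [[3.334, 0.000], [-5.21040, -1.66633]].
Δ = (-0.534, 8.069), so (s, t)₂ = (0.133, 2.869).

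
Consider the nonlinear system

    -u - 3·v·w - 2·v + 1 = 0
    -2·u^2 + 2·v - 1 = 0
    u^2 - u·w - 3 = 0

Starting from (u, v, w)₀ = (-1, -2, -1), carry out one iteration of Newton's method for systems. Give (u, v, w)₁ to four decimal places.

At (-1, -2, -1): F = (0.0000, -7.0000, -3.0000).
Jacobian J = [[-1, -3·w - 2, -3·v], [-4·u, 2, 0], [2·u - w, 0, -u]].
At the point, J = [[-1.0000, 1.0000, 6.0000], [4.0000, 2.0000, 0.0000], [-1.0000, 0.0000, 1.0000]] (det J = 6.0000).
Solving J·Δ = −F gives Δ = (-7.1667, 17.8333, -4.1667).
Then the next iterate is (u, v, w)₁ = (-8.1667, 15.8333, -5.1667).

(-8.1667, 15.8333, -5.1667)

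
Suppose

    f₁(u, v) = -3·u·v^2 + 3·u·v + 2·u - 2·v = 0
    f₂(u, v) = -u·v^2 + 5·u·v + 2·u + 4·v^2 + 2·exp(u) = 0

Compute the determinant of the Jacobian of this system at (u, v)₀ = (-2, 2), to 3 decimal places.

-188.331

J = [[-3·v^2 + 3·v + 2, -6·u·v + 3·u - 2], [-v^2 + 5·v + 2·exp(u) + 2, -2·u·v + 5·u + 8·v]].
At the point, J = [[-4.000, 16.000], [8.27067, 14.000]].
det J = -188.331.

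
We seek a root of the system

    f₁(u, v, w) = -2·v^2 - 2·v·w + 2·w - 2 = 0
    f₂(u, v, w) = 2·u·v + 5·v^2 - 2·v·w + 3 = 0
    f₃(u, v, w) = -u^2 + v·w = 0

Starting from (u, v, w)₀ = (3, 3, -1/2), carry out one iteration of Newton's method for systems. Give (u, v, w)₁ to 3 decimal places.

(1.346, 1.391, -0.575)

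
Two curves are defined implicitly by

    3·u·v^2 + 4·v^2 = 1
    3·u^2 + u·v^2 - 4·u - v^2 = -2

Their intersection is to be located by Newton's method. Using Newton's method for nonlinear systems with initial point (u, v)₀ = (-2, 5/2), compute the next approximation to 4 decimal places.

(-1.3795, 2.3134)

At (-2, 5/2): F = (-13.5000, 3.2500).
Jacobian J = [[3·v^2, 6·u·v + 8·v], [6·u + v^2 - 4, 2·u·v - 2·v]].
At the point, J = [[18.7500, -10.0000], [-9.7500, -15.0000]] (det J = -378.7500).
Solving J·Δ = −F gives Δ = (0.6205, -0.1866).
Then the next iterate is (u, v)₁ = (-1.3795, 2.3134).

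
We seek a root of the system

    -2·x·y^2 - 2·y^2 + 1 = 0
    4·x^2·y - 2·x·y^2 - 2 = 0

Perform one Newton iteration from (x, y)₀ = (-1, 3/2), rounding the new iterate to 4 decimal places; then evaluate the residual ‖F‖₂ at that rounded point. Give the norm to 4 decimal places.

2.1378

At (-1, 3/2): F = (1.0000, 8.5000).
Jacobian J = [[-2·y^2, -4·x·y - 4·y], [8·x·y - 2·y^2, 4·x^2 - 4·x·y]].
At the point, J = [[-4.5000, 0.0000], [-16.5000, 10.0000]] (det J = -45.0000).
Solving J·Δ = −F gives Δ = (0.2222, -0.4833).
Then the next iterate is (x, y)₁ = (-0.7778, 1.0167).
Re-evaluating at (-0.7778, 1.0167): F = (0.540633, 2.068294), so ‖F‖₂ = 2.1378.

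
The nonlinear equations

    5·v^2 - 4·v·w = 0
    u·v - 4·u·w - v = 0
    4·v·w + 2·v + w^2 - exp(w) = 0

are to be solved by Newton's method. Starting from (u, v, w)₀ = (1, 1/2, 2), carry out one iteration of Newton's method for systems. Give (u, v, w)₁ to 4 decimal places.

At (1, 1/2, 2): F = (-2.7500, -8.0000, 1.610944).
Jacobian J = [[0, 10·v - 4·w, -4·v], [v - 4·w, u - 1, -4·u], [0, 4·w + 2, 4·v + 2·w - exp(w)]].
At the point, J = [[0.0000, -3.0000, -2.0000], [-7.5000, 0.0000, -4.0000], [0.0000, 10.0000, -1.389056]] (det J = 181.253762).
Solving J·Δ = −F gives Δ = (-0.5664, -0.2914, -0.9379).
Then the next iterate is (u, v, w)₁ = (0.4336, 0.2086, 1.0621).

(0.4336, 0.2086, 1.0621)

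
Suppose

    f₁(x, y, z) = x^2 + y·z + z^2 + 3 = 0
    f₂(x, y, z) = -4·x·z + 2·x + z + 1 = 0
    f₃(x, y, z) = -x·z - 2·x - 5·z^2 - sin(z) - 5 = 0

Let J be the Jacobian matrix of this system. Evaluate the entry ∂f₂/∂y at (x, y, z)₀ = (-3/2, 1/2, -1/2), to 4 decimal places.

0.0000

∂f₂/∂y = 0.
At (-3/2, 1/2, -1/2) this is 0.0000.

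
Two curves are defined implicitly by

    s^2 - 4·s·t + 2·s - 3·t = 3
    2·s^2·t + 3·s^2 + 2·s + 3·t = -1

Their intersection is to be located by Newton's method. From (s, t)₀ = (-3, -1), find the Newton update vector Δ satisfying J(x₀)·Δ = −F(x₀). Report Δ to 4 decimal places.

(5.5000, 1.0000)

At (-3, -1): F = (-9.0000, 1.0000).
Jacobian J = [[2·s - 4·t + 2, -4·s - 3], [4·s·t + 6·s + 2, 2·s^2 + 3]].
At the point, J = [[0.0000, 9.0000], [-4.0000, 21.0000]] (det J = 36.0000).
Solving J·Δ = −F gives Δ = (5.5000, 1.0000).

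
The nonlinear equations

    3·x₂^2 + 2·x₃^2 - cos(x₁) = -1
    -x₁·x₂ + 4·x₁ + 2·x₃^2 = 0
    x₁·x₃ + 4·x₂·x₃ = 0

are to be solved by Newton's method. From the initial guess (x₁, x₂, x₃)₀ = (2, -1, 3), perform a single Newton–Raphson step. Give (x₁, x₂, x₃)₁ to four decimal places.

(-0.1758, -0.1708, 1.7115)

At (2, -1, 3): F = (22.416147, 28.0000, -6.0000).
Jacobian J = [[sin(x₁), 6·x₂, 4·x₃], [-x₂ + 4, -x₁, 4·x₃], [x₃, 4·x₃, x₁ + 4·x₂]].
At the point, J = [[0.909297, -6.0000, 12.0000], [5.0000, -2.0000, 12.0000], [3.0000, 12.0000, -2.0000]] (det J = 388.698360).
Solving J·Δ = −F gives Δ = (-2.1758, 0.8292, -1.2885).
Then the next iterate is (x₁, x₂, x₃)₁ = (-0.1758, -0.1708, 1.7115).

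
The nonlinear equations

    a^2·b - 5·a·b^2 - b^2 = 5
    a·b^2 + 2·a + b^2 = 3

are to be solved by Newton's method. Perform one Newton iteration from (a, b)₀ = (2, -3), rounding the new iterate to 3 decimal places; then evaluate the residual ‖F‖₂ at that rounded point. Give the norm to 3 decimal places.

At (2, -3): F = (-116.000, 28.000).
Jacobian J = [[2·a·b - 5·b^2, a^2 - 10·a·b - 2·b], [b^2 + 2, 2·a·b + 2·b]].
At the point, J = [[-57.000, 70.000], [11.000, -18.000]] (det J = 256.000).
Solving J·Δ = −F gives Δ = (-0.500, 1.250).
Then the next iterate is (a, b)₁ = (1.500, -1.750).
Re-evaluating at (1.500, -1.750): F = (-34.96875, 7.65625), so ‖F‖₂ = 35.797.

35.797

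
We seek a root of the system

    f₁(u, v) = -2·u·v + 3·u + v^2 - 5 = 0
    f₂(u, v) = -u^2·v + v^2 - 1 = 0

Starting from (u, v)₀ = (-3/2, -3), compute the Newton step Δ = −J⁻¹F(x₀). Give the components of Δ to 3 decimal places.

(1.211, 0.467)

At (-3/2, -3): F = (-9.500, 14.750).
Jacobian J = [[-2·v + 3, -2·u + 2·v], [-2·u·v, -u^2 + 2·v]].
At the point, J = [[9.000, -3.000], [-9.000, -8.250]] (det J = -101.250).
Solving J·Δ = −F gives Δ = (1.211, 0.467).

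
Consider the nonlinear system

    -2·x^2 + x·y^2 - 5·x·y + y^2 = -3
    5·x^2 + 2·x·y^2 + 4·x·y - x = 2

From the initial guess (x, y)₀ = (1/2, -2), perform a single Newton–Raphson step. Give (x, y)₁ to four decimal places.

(4.2625, 4.9000)

At (1/2, -2): F = (13.5000, -1.2500).
Jacobian J = [[-4·x + y^2 - 5·y, 2·x·y - 5·x + 2·y], [10·x + 2·y^2 + 4·y - 1, 4·x·y + 4·x]].
At the point, J = [[12.0000, -8.5000], [4.0000, -2.0000]] (det J = 10.0000).
Solving J·Δ = −F gives Δ = (3.7625, 6.9000).
Then the next iterate is (x, y)₁ = (4.2625, 4.9000).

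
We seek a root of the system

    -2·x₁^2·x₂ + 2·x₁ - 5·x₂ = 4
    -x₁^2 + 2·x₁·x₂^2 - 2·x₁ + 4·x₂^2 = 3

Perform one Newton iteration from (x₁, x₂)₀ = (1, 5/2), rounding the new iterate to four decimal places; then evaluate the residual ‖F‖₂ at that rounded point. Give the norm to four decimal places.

21.2242

At (1, 5/2): F = (-19.5000, 31.5000).
Jacobian J = [[-4·x₁·x₂ + 2, -2·x₁^2 - 5], [-2·x₁ + 2·x₂^2 - 2, 4·x₁·x₂ + 8·x₂]].
At the point, J = [[-8.0000, -7.0000], [8.5000, 30.0000]] (det J = -180.5000).
Solving J·Δ = −F gives Δ = (-2.0194, -0.4778).
Then the next iterate is (x₁, x₂)₁ = (-1.0194, 2.0222).
Re-evaluating at (-1.0194, 2.0222): F = (-20.352645, 6.019545), so ‖F‖₂ = 21.2242.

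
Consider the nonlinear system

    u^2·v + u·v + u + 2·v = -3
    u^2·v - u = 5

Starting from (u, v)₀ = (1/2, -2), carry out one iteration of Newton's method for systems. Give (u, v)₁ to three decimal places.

(-1.633, -3.600)

At (1/2, -2): F = (-2.000, -6.000).
Jacobian J = [[2·u·v + v + 1, u^2 + u + 2], [2·u·v - 1, u^2]].
At the point, J = [[-3.000, 2.750], [-3.000, 0.250]] (det J = 7.500).
Solving J·Δ = −F gives Δ = (-2.133, -1.600).
Then the next iterate is (u, v)₁ = (-1.633, -3.600).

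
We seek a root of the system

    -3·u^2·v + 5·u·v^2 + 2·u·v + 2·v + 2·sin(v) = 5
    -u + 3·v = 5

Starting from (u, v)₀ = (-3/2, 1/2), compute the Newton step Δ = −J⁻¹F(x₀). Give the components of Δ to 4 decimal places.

At (-3/2, 1/2): F = (-9.791149, -2.0000).
Jacobian J = [[-6·u·v + 5·v^2 + 2·v, -3·u^2 + 10·u·v + 2·u + 2·cos(v) + 2], [-1, 3]].
At the point, J = [[6.7500, -13.494835], [-1.0000, 3.0000]] (det J = 6.755165).
Solving J·Δ = −F gives Δ = (8.3437, 3.4479).

(8.3437, 3.4479)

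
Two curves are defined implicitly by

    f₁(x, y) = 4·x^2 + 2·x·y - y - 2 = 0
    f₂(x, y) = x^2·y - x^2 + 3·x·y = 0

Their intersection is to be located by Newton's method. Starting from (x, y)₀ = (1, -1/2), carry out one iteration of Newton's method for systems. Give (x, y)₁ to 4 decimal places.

At (1, -1/2): F = (1.5000, -3.0000).
Jacobian J = [[8·x + 2·y, 2·x - 1], [2·x·y - 2·x + 3·y, x^2 + 3·x]].
At the point, J = [[7.0000, 1.0000], [-4.5000, 4.0000]] (det J = 32.5000).
Solving J·Δ = −F gives Δ = (-0.2769, 0.4385).
Then the next iterate is (x, y)₁ = (0.7231, -0.0615).

(0.7231, -0.0615)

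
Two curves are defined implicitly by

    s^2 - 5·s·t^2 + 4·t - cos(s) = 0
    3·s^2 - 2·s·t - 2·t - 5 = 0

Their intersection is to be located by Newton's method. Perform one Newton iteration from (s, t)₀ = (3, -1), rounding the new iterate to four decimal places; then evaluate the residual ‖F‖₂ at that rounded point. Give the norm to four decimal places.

7.6165

At (3, -1): F = (-9.010008, 30.0000).
Jacobian J = [[2·s - 5·t^2 + sin(s), -10·s·t + 4], [6·s - 2·t, -2·s - 2]].
At the point, J = [[1.141120, 34.0000], [20.0000, -8.0000]] (det J = -689.128960).
Solving J·Δ = −F gives Δ = (-1.3755, 0.3112).
Then the next iterate is (s, t)₁ = (1.6245, -0.6888).
Re-evaluating at (1.6245, -0.6888): F = (-3.916205, 6.532512), so ‖F‖₂ = 7.6165.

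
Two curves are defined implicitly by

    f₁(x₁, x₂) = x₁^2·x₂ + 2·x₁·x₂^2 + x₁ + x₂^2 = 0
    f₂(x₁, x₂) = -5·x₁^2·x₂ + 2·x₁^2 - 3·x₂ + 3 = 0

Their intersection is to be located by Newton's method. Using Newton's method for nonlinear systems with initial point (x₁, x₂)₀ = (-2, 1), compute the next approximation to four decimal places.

(-1.9787, 0.4894)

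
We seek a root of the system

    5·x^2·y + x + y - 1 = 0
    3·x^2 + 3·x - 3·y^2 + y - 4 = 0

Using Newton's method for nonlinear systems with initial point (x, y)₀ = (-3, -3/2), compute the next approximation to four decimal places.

(-2.1352, -0.7778)

At (-3, -3/2): F = (-73.0000, 5.7500).
Jacobian J = [[10·x·y + 1, 5·x^2 + 1], [6·x + 3, -6·y + 1]].
At the point, J = [[46.0000, 46.0000], [-15.0000, 10.0000]] (det J = 1150.0000).
Solving J·Δ = −F gives Δ = (0.8648, 0.7222).
Then the next iterate is (x, y)₁ = (-2.1352, -0.7778).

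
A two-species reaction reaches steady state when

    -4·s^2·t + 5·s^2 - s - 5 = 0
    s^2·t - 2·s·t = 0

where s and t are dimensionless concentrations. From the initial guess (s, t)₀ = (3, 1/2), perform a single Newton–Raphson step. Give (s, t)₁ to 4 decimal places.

At (3, 1/2): F = (19.0000, 1.5000).
Jacobian J = [[-8·s·t + 10·s - 1, -4·s^2], [2·s·t - 2·t, s^2 - 2·s]].
At the point, J = [[17.0000, -36.0000], [2.0000, 3.0000]] (det J = 123.0000).
Solving J·Δ = −F gives Δ = (-0.9024, 0.1016).
Then the next iterate is (s, t)₁ = (2.0976, 0.6016).

(2.0976, 0.6016)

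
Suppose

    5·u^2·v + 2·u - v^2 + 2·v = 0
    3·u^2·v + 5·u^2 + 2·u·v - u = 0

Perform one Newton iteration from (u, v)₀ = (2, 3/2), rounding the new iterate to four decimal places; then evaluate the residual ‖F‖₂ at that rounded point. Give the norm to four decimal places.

14.7989

At (2, 3/2): F = (34.7500, 42.0000).
Jacobian J = [[10·u·v + 2, 5·u^2 - 2·v + 2], [6·u·v + 10·u + 2·v - 1, 3·u^2 + 2·u]].
At the point, J = [[32.0000, 19.0000], [40.0000, 16.0000]] (det J = -248.0000).
Solving J·Δ = −F gives Δ = (-0.9758, -0.1855).
Then the next iterate is (u, v)₁ = (1.0242, 1.3145).
Re-evaluating at (1.0242, 1.3145): F = (9.843948, 11.050025), so ‖F‖₂ = 14.7989.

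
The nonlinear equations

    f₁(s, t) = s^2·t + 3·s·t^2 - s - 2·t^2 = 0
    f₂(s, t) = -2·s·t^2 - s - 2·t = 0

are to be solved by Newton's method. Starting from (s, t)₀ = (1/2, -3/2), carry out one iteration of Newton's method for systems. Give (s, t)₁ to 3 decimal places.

At (1/2, -3/2): F = (-2.000, 0.250).
Jacobian J = [[2·s·t + 3·t^2 - 1, s^2 + 6·s·t - 4·t], [-2·t^2 - 1, -4·s·t - 2]].
At the point, J = [[4.250, 1.750], [-5.500, 1.000]] (det J = 13.875).
Solving J·Δ = −F gives Δ = (0.176, 0.716).
Then the next iterate is (s, t)₁ = (0.676, -0.784).

(0.676, -0.784)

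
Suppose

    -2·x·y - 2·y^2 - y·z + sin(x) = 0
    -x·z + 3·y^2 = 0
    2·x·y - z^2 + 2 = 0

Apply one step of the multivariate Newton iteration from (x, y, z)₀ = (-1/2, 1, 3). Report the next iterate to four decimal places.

(-0.3510, 0.4235, 1.8124)

At (-1/2, 1, 3): F = (-4.479426, 4.5000, -8.0000).
Jacobian J = [[-2·y + cos(x), -2·x - 4·y - z, -y], [-z, 6·y, -x], [2·y, 2·x, -2·z]].
At the point, J = [[-1.122417, -6.0000, -1.0000], [-3.0000, 6.0000, 0.5000], [2.0000, -1.0000, -6.0000]] (det J = 150.845819).
Solving J·Δ = −F gives Δ = (0.1490, -0.5765, -1.1876).
Then the next iterate is (x, y, z)₁ = (-0.3510, 0.4235, 1.8124).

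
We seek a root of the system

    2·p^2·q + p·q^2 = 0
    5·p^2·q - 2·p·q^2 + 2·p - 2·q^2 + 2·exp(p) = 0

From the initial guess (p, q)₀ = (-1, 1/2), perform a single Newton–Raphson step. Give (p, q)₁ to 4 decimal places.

(-0.5800, 0.4851)

At (-1, 1/2): F = (0.7500, 1.235759).
Jacobian J = [[4·p·q + q^2, 2·p^2 + 2·p·q], [10·p·q - 2·q^2 + 2·exp(p) + 2, 5·p^2 - 4·p·q - 4·q]].
At the point, J = [[-1.7500, 1.0000], [-2.764241, 5.0000]] (det J = -5.985759).
Solving J·Δ = −F gives Δ = (0.4200, -0.0149).
Then the next iterate is (p, q)₁ = (-0.5800, 0.4851).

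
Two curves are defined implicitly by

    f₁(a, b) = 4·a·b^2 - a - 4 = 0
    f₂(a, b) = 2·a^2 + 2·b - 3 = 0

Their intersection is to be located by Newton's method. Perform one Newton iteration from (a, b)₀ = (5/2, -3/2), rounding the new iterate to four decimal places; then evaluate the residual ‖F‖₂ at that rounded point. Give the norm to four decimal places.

At (5/2, -3/2): F = (16.0000, 6.5000).
Jacobian J = [[4·b^2 - 1, 8·a·b], [4·a, 2]].
At the point, J = [[8.0000, -30.0000], [10.0000, 2.0000]] (det J = 316.0000).
Solving J·Δ = −F gives Δ = (-0.7184, 0.3418).
Then the next iterate is (a, b)₁ = (1.7816, -1.1582).
Re-evaluating at (1.7816, -1.1582): F = (3.777947, 1.031797), so ‖F‖₂ = 3.9163.

3.9163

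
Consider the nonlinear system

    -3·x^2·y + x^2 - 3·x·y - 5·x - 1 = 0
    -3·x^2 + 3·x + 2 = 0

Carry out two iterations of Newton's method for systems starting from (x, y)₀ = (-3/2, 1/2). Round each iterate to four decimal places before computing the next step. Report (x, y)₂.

At (-3/2, 1/2): F = (7.6250, -9.2500).
Jacobian J = [[-6·x·y + 2·x - 3·y - 5, -3·x^2 - 3·x], [-6·x + 3, 0]].
At the point, J = [[-5.0000, -2.2500], [12.0000, 0.0000]] (det J = 27.0000).
Solving J·Δ = −F gives Δ = (0.7708, 1.6759).
Then the next iterate is (x, y)₁ = (-0.7292, 2.1759).
Round to (-0.7292, 2.1759) and repeat: F = (4.466740, -1.782798), J = [[-3.466102, 0.592402], [7.3752, 0.0000]].
Δ = (0.2417, -6.1257), so (x, y)₂ = (-0.4875, -3.9498).

(-0.4875, -3.9498)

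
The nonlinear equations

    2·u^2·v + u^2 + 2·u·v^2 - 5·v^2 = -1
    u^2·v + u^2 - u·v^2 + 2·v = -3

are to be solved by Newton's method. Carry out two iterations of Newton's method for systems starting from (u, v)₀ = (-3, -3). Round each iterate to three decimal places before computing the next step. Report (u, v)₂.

(-4.852, 0.276)

At (-3, -3): F = (-143.000, 6.000).
Jacobian J = [[4·u·v + 2·u + 2·v^2, 2·u^2 + 4·u·v - 10·v], [2·u·v + 2·u - v^2, u^2 - 2·u·v + 2]].
At the point, J = [[48.000, 84.000], [3.000, -7.000]] (det J = -588.000).
Solving J·Δ = −F gives Δ = (0.845, 1.219).
Then the next iterate is (u, v)₁ = (-2.155, -1.781).
Round to (-2.155, -1.781) and repeat: F = (-40.42895, 2.64659), J = [[17.38614, 42.45027], [0.19415, -1.03208]].
Δ = (-2.697, 2.057), so (u, v)₂ = (-4.852, 0.276).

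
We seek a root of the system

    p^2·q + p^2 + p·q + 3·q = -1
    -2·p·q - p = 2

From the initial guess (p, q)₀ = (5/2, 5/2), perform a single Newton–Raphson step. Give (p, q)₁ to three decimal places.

(3.064, -1.576)

At (5/2, 5/2): F = (36.625, -17.000).
Jacobian J = [[2·p·q + 2·p + q, p^2 + p + 3], [-2·q - 1, -2·p]].
At the point, J = [[20.000, 11.750], [-6.000, -5.000]] (det J = -29.500).
Solving J·Δ = −F gives Δ = (0.564, -4.076).
Then the next iterate is (p, q)₁ = (3.064, -1.576).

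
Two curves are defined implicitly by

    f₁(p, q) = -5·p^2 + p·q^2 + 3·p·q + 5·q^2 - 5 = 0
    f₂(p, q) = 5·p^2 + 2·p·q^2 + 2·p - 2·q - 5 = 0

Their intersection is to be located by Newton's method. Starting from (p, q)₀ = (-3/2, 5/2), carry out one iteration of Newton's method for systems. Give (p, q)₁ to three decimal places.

(-0.749, 1.272)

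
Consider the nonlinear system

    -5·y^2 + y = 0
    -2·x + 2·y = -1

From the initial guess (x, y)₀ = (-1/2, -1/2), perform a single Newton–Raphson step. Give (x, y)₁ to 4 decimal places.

(0.2917, -0.2083)

At (-1/2, -1/2): F = (-1.7500, 1.0000).
Jacobian J = [[0, -10·y + 1], [-2, 2]].
At the point, J = [[0.0000, 6.0000], [-2.0000, 2.0000]] (det J = 12.0000).
Solving J·Δ = −F gives Δ = (0.7917, 0.2917).
Then the next iterate is (x, y)₁ = (0.2917, -0.2083).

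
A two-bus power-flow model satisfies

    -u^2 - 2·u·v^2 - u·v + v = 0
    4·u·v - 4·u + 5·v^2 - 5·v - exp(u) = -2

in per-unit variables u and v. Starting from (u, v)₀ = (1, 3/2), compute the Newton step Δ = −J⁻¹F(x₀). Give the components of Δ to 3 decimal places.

(-0.402, -0.380)

At (1, 3/2): F = (-5.500, 5.03172).
Jacobian J = [[-2·u - 2·v^2 - v, -4·u·v - u + 1], [4·v - exp(u) - 4, 4·u + 10·v - 5]].
At the point, J = [[-8.000, -6.000], [-0.71828, 14.000]] (det J = -116.30969).
Solving J·Δ = −F gives Δ = (-0.402, -0.380).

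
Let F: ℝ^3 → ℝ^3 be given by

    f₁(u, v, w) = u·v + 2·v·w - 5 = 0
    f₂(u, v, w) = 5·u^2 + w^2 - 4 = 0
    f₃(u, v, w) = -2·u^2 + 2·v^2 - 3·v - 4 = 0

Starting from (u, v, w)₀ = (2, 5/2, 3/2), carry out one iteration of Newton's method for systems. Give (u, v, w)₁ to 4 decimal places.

At (2, 5/2, 3/2): F = (7.5000, 18.2500, -7.0000).
Jacobian J = [[v, u + 2·w, 2·v], [10·u, 0, 2·w], [-4·u, 4·v - 3, 0]].
At the point, J = [[2.5000, 5.0000, 5.0000], [20.0000, 0.0000, 3.0000], [-8.0000, 7.0000, 0.0000]] (det J = 527.5000).
Solving J·Δ = −F gives Δ = (-0.7133, 0.1848, -1.3282).
Then the next iterate is (u, v, w)₁ = (1.2867, 2.6848, 0.1718).

(1.2867, 2.6848, 0.1718)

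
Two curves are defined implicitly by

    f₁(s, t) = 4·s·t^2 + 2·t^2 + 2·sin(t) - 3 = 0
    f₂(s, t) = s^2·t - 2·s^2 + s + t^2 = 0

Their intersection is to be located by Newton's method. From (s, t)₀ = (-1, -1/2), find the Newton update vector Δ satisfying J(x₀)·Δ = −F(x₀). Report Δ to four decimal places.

(0.5417, 1.0431)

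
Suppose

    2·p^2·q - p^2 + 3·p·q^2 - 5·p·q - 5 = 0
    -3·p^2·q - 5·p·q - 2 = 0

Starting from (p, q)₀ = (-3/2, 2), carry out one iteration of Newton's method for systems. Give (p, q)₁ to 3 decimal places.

At (-3/2, 2): F = (-1.250, -0.500).
Jacobian J = [[4·p·q - 2·p + 3·q^2 - 5·q, 2·p^2 + 6·p·q - 5·p], [-6·p·q - 5·q, -3·p^2 - 5·p]].
At the point, J = [[-7.000, -6.000], [8.000, 0.750]] (det J = 42.750).
Solving J·Δ = −F gives Δ = (0.092, -0.316).
Then the next iterate is (p, q)₁ = (-1.408, 1.684).

(-1.408, 1.684)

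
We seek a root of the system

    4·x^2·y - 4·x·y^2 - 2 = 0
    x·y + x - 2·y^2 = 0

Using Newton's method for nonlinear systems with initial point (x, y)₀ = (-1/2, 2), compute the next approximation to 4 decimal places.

(-0.5989, 0.8475)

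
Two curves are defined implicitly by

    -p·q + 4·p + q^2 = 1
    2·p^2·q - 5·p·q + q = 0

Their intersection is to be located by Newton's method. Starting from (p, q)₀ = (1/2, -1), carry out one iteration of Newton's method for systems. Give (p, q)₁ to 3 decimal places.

(0.500, 0.000)

At (1/2, -1): F = (2.500, 1.000).
Jacobian J = [[-q + 4, -p + 2·q], [4·p·q - 5·q, 2·p^2 - 5·p + 1]].
At the point, J = [[5.000, -2.500], [3.000, -1.000]] (det J = 2.500).
Solving J·Δ = −F gives Δ = (0.000, 1.000).
Then the next iterate is (p, q)₁ = (0.500, 0.000).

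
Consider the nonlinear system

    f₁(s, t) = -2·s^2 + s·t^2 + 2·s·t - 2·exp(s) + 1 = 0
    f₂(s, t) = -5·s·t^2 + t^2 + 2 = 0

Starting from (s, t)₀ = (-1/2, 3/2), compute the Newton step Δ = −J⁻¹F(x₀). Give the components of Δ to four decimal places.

At (-1/2, 3/2): F = (-3.338061, 9.8750).
Jacobian J = [[-4·s + t^2 + 2·t - 2·exp(s), 2·s·t + 2·s], [-5·t^2, -10·s·t + 2·t]].
At the point, J = [[6.036939, -2.5000], [-11.2500, 10.5000]] (det J = 35.262856).
Solving J·Δ = −F gives Δ = (0.2939, -0.6256).

(0.2939, -0.6256)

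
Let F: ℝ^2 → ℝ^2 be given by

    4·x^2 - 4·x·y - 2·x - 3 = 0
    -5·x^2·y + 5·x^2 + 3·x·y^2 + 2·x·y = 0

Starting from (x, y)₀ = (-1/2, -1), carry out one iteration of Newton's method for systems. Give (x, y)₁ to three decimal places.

(-0.121, 0.879)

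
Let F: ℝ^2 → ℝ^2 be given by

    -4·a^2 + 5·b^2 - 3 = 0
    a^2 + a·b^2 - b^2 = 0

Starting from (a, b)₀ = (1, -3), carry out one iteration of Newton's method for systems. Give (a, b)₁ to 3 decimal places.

At (1, -3): F = (38.000, 1.000).
Jacobian J = [[-8·a, 10·b], [2·a + b^2, 2·a·b - 2·b]].
At the point, J = [[-8.000, -30.000], [11.000, 0.000]] (det J = 330.000).
Solving J·Δ = −F gives Δ = (-0.091, 1.291).
Then the next iterate is (a, b)₁ = (0.909, -1.709).

(0.909, -1.709)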